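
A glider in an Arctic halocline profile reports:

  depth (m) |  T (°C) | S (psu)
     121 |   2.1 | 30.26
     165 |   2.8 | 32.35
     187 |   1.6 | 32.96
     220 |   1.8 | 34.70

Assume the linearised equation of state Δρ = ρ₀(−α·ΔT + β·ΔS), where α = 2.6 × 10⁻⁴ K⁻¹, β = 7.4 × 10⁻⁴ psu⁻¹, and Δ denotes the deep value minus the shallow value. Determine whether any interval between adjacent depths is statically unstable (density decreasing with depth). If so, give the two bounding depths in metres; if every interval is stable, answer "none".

none

Evaluate Δρ/ρ₀ = −αΔT + βΔS across each adjacent pair:
  121–165 m: −αΔT+βΔS = −(2.6 × 10⁻⁴)(+0.7)+(7.4 × 10⁻⁴)(+2.09) = 1.4 × 10⁻³ → stable
  165–187 m: −αΔT+βΔS = −(2.6 × 10⁻⁴)(-1.2)+(7.4 × 10⁻⁴)(+0.61) = 7.6 × 10⁻⁴ → stable
  187–220 m: −αΔT+βΔS = −(2.6 × 10⁻⁴)(+0.2)+(7.4 × 10⁻⁴)(+1.74) = 1.2 × 10⁻³ → stable
Every interval has Δρ > 0: the column is stably stratified throughout.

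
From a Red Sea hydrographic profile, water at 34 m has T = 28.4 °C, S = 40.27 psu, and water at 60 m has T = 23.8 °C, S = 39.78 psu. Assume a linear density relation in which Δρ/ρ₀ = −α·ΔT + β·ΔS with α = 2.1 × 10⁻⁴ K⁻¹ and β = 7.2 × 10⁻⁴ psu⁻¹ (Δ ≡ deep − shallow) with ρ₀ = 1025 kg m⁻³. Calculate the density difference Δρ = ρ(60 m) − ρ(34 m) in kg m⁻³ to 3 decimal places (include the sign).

ΔT = -4.6 K, ΔS = -0.49 psu (deep − shallow).
Δρ/ρ₀ = −(2.1 × 10⁻⁴)(-4.6) + (7.2 × 10⁻⁴)(-0.49) = 6.132 × 10⁻⁴.
Δρ = 1025 × (6.132 × 10⁻⁴) = +0.629 kg m⁻³.
Positive Δρ: denser below, stable.

+0.629 kg m⁻³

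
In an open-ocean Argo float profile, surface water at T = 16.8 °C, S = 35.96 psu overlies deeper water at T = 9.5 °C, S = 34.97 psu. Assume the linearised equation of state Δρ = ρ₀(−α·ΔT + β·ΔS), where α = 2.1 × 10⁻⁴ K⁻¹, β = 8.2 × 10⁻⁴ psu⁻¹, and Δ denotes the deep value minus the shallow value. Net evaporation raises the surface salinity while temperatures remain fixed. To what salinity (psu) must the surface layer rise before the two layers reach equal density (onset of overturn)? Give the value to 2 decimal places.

36.84 psu

Neutral buoyancy requires −α(T_deep − T_surf) + β(S_deep − S_surf′) = 0.
S_surf′ = S_deep − (α/β)·ΔT = 34.97 − (2.1 × 10⁻⁴/8.2 × 10⁻⁴)·(-7.3) = 36.8395 psu.
Increase required: 36.8395 − 35.96 = 0.8795 psu.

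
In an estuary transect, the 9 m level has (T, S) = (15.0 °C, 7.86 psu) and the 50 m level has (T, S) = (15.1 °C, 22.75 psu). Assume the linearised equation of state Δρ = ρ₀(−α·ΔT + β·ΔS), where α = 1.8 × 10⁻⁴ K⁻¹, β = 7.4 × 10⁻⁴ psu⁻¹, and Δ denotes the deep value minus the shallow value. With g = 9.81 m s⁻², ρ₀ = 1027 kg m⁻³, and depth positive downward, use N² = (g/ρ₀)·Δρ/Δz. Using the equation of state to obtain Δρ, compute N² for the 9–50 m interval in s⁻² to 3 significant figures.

2.63 × 10⁻³ s⁻²

ΔT = +0.1 K, ΔS = +14.89 psu (deep − shallow).
Δρ/ρ₀ = −αΔT + βΔS = -1.80 × 10⁻⁵ + 0.0110186 = 0.0110006, so Δρ ≈ 11.30 kg m⁻³.
N² = (g/ρ₀)·Δρ/Δz = g·(Δρ/ρ₀)/Δz = 9.81 × 0.0110006 / 41 = 2.6321 × 10⁻³ s⁻² ≈ 2.63 × 10⁻³ s⁻².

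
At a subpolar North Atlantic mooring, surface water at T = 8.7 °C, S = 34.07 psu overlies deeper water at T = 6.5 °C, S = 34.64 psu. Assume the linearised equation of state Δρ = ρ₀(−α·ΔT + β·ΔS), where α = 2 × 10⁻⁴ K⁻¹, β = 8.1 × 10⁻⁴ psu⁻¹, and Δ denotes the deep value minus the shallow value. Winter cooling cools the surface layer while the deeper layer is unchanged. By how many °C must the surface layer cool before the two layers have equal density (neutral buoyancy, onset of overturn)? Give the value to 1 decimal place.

4.5 °C

Neutral buoyancy requires Δρ = 0, i.e. −α(T_deep − T_surf′) + β(S_deep − S_surf) = 0.
T_surf′ = T_deep − (β/α)·ΔS = 6.5 − (8.1 × 10⁻⁴/2 × 10⁻⁴)·(+0.57) = 4.192 °C.
Cooling required: 8.7 − (4.192) = 4.508 °C.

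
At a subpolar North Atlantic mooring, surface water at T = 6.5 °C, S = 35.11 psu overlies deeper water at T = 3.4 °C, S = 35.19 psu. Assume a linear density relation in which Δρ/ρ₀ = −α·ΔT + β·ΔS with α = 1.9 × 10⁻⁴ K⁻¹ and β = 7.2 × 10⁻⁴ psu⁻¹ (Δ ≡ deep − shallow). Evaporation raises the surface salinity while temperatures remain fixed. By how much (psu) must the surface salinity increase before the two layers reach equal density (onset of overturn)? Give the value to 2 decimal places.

Neutral buoyancy requires −α(T_deep − T_surf) + β(S_deep − S_surf′) = 0.
S_surf′ = S_deep − (α/β)·ΔT = 35.19 − (1.9 × 10⁻⁴/7.2 × 10⁻⁴)·(-3.1) = 36.0081 psu.
Increase required: 36.0081 − 35.11 = 0.8981 psu.

0.90 psu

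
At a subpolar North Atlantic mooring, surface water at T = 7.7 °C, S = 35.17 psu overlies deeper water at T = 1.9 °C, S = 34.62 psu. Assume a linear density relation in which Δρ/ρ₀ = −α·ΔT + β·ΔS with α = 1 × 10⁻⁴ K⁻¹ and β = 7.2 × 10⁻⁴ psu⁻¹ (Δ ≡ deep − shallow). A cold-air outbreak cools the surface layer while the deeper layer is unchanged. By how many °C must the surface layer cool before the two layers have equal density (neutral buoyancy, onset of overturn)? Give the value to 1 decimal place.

1.8 °C

Neutral buoyancy requires Δρ = 0, i.e. −α(T_deep − T_surf′) + β(S_deep − S_surf) = 0.
T_surf′ = T_deep − (β/α)·ΔS = 1.9 − (7.2 × 10⁻⁴/1 × 10⁻⁴)·(-0.55) = 5.860 °C.
Cooling required: 7.7 − (5.860) = 1.840 °C.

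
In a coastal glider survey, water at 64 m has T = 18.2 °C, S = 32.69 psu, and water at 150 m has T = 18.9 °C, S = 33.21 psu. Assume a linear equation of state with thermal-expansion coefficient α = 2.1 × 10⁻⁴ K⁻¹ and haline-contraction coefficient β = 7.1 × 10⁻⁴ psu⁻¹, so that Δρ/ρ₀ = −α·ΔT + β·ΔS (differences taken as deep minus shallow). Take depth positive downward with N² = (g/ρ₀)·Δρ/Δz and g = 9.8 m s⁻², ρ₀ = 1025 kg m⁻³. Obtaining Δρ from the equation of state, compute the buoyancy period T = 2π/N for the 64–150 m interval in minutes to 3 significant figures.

20.8 min

ΔT = +0.7 K, ΔS = +0.52 psu (deep − shallow).
Δρ/ρ₀ = −αΔT + βΔS = -1.47 × 10⁻⁴ + 3.692 × 10⁻⁴ = 2.222 × 10⁻⁴, so Δρ ≈ 0.2278 kg m⁻³.
N² = (g/ρ₀)·Δρ/Δz = g·(Δρ/ρ₀)/Δz = 9.8 × 2.222 × 10⁻⁴ / 86 = 2.5320 × 10⁻⁵ s⁻².
N = √(2.5320 × 10⁻⁵) = 5.0319 × 10⁻³ rad s⁻¹ → T = 2π/N = 1.2487 × 10³ s = 20.812 min ≈ 20.8 min.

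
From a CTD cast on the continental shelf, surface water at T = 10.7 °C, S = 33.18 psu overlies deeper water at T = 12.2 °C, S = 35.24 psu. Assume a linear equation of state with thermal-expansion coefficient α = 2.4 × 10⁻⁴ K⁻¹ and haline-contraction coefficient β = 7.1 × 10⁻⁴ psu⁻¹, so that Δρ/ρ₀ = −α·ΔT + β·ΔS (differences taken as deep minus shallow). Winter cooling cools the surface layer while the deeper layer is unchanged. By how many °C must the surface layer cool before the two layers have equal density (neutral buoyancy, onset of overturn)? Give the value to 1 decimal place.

Neutral buoyancy requires Δρ = 0, i.e. −α(T_deep − T_surf′) + β(S_deep − S_surf) = 0.
T_surf′ = T_deep − (β/α)·ΔS = 12.2 − (7.1 × 10⁻⁴/2.4 × 10⁻⁴)·(+2.06) = 6.106 °C.
Cooling required: 10.7 − (6.106) = 4.594 °C.

4.6 °C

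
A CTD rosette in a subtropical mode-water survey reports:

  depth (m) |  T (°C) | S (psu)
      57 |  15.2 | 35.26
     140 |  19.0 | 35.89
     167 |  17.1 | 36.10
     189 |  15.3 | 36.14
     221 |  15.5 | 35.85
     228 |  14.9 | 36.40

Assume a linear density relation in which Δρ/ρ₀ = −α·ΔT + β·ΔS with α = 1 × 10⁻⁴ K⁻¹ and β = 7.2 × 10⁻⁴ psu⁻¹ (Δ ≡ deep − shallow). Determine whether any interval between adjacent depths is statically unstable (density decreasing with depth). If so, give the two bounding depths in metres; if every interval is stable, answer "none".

189–221 m

Evaluate Δρ/ρ₀ = −αΔT + βΔS across each adjacent pair:
  57–140 m: −αΔT+βΔS = −(1 × 10⁻⁴)(+3.8)+(7.2 × 10⁻⁴)(+0.63) = 7.4 × 10⁻⁵ → stable
  140–167 m: −αΔT+βΔS = −(1 × 10⁻⁴)(-1.9)+(7.2 × 10⁻⁴)(+0.21) = 3.4 × 10⁻⁴ → stable
  167–189 m: −αΔT+βΔS = −(1 × 10⁻⁴)(-1.8)+(7.2 × 10⁻⁴)(+0.04) = 2.1 × 10⁻⁴ → stable
  189–221 m: −αΔT+βΔS = −(1 × 10⁻⁴)(+0.2)+(7.2 × 10⁻⁴)(-0.29) = -2.3 × 10⁻⁴ → UNSTABLE
  221–228 m: −αΔT+βΔS = −(1 × 10⁻⁴)(-0.6)+(7.2 × 10⁻⁴)(+0.55) = 4.6 × 10⁻⁴ → stable
The 189–221 m interval has Δρ < 0: lighter water underlies denser water.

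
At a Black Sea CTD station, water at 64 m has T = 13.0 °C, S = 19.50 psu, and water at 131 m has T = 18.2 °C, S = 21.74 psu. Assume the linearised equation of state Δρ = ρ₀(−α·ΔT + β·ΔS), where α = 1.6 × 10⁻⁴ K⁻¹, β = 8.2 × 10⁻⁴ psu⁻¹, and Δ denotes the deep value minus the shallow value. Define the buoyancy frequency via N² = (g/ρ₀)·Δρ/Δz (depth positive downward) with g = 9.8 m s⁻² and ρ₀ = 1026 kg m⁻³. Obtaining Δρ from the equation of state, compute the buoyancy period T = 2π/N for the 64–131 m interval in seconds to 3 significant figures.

518 s

ΔT = +5.2 K, ΔS = +2.24 psu (deep − shallow).
Δρ/ρ₀ = −αΔT + βΔS = -8.32 × 10⁻⁴ + 1.8368 × 10⁻³ = 1.0048 × 10⁻³, so Δρ ≈ 1.031 kg m⁻³.
N² = (g/ρ₀)·Δρ/Δz = g·(Δρ/ρ₀)/Δz = 9.8 × 1.0048 × 10⁻³ / 67 = 1.4697 × 10⁻⁴ s⁻².
N = √(1.4697 × 10⁻⁴) = 0.012123 rad s⁻¹ → T = 2π/N = 518.29 s ≈ 518 s.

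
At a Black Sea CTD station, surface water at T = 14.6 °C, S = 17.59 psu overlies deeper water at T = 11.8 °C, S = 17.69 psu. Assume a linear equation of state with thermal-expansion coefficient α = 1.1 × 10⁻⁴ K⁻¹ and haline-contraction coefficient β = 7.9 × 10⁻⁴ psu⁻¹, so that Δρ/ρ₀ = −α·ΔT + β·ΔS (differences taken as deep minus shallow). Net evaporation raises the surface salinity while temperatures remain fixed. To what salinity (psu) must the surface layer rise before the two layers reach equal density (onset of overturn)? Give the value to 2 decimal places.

18.08 psu

Neutral buoyancy requires −α(T_deep − T_surf) + β(S_deep − S_surf′) = 0.
S_surf′ = S_deep − (α/β)·ΔT = 17.69 − (1.1 × 10⁻⁴/7.9 × 10⁻⁴)·(-2.8) = 18.0799 psu.
Increase required: 18.0799 − 17.59 = 0.4899 psu.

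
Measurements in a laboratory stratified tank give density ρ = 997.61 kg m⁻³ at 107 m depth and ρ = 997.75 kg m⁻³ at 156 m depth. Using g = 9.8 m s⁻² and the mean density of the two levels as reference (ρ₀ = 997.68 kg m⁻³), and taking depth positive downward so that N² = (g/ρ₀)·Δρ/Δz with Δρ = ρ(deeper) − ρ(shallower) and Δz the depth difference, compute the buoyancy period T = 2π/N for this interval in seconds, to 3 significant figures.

Δρ = 997.75 − 997.61 = 0.14 kg m⁻³ over Δz = 156 − 107 = 49 m.
N² = (9.8/997.68) × (0.14/49) = 2.8065 × 10⁻⁵ s⁻².
N = √(2.8065 × 10⁻⁵) = 5.2976 × 10⁻³ rad s⁻¹, so T = 2π/N = 1.1860 × 10³ s ≈ 1.19 × 10³ s.
Since Δρ > 0 the layer is stably stratified.

1.19 × 10³ s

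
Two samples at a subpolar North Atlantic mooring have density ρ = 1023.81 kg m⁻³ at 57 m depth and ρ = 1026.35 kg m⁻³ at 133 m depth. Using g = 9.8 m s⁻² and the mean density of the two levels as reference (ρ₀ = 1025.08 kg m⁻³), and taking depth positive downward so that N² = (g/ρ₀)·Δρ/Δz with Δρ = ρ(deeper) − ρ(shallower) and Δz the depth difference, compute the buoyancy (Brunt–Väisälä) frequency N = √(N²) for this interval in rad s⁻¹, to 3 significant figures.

Δρ = 1026.35 − 1023.81 = 2.54 kg m⁻³ over Δz = 133 − 57 = 76 m.
N² = (9.8/1025.08) × (2.54/76) = 3.1951 × 10⁻⁴ s⁻².
N = √(3.1951 × 10⁻⁴) = 0.017875 rad s⁻¹ ≈ 0.0179 rad s⁻¹.
N² > 0, so the interval is statically stable.

0.0179 rad s⁻¹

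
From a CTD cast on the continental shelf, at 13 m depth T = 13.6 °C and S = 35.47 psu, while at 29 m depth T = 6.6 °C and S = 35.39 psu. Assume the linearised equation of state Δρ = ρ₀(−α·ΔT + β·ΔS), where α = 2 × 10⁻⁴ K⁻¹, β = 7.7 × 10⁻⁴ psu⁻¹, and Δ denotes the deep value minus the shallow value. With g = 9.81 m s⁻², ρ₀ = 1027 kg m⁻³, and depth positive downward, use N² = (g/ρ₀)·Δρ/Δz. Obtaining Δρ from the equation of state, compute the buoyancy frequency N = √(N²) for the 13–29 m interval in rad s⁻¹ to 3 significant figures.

0.0286 rad s⁻¹

ΔT = -7.0 K, ΔS = -0.08 psu (deep − shallow).
Δρ/ρ₀ = −αΔT + βΔS = 1.40 × 10⁻³ − 6.16 × 10⁻⁵ = 1.3384 × 10⁻³, so Δρ ≈ 1.375 kg m⁻³.
N² = (g/ρ₀)·Δρ/Δz = g·(Δρ/ρ₀)/Δz = 9.81 × 1.3384 × 10⁻³ / 16 = 8.2061 × 10⁻⁴ s⁻².
N = √(8.2061 × 10⁻⁴) = 0.028646 rad s⁻¹ ≈ 0.0286 rad s⁻¹.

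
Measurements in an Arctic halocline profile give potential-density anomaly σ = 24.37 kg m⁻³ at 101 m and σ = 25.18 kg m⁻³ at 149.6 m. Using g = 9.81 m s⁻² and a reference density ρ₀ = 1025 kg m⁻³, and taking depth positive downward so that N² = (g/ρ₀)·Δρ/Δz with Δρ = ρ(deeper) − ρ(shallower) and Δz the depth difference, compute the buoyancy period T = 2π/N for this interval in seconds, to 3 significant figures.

Δρ = 1025.18 − 1024.37 = 0.81 kg m⁻³ over Δz = 149.6 − 101 = 48.6 m.
N² = (9.81/1025) × (0.81/48.6) = 1.5951 × 10⁻⁴ s⁻².
N = √(1.5951 × 10⁻⁴) = 0.012630 rad s⁻¹, so T = 2π/N = 497.48 s ≈ 497 s.

497 s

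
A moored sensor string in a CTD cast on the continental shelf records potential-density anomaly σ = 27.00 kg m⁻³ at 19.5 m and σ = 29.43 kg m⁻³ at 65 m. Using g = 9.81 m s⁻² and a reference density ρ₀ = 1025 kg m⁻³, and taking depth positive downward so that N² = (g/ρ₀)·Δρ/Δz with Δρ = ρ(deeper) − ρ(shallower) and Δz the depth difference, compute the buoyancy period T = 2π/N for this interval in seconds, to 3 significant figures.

Δρ = 1029.43 − 1027.00 = 2.43 kg m⁻³ over Δz = 65 − 19.5 = 45.5 m.
N² = (9.81/1025) × (2.43/45.5) = 5.1114 × 10⁻⁴ s⁻².
N = √(5.1114 × 10⁻⁴) = 0.022608 rad s⁻¹, so T = 2π/N = 277.92 s ≈ 278 s.

278 s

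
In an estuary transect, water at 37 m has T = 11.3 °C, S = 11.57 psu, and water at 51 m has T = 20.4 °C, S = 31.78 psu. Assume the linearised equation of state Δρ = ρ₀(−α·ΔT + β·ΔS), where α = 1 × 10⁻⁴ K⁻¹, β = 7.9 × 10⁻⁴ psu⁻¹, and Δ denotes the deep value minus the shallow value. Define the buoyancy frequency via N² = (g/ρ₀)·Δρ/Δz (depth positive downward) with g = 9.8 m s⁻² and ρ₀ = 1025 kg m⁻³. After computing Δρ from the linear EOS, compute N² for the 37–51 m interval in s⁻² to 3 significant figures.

0.0105 s⁻²

ΔT = +9.1 K, ΔS = +20.21 psu (deep − shallow).
Δρ/ρ₀ = −αΔT + βΔS = -9.10 × 10⁻⁴ + 0.0159659 = 0.0150559, so Δρ ≈ 15.43 kg m⁻³.
N² = (g/ρ₀)·Δρ/Δz = g·(Δρ/ρ₀)/Δz = 9.8 × 0.0150559 / 14 = 0.010539 s⁻² ≈ 0.0105 s⁻².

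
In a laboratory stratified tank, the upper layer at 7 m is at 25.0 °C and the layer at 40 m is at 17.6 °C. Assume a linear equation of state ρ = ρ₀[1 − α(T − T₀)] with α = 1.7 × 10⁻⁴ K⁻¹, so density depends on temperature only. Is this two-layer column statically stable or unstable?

stable

ΔT = 17.6 − 25.0 = -7.4 K, so Δρ/ρ₀ = −αΔT = 1.258 × 10⁻³.
Δρ/ρ₀ > 0, so Δρ > 0: deeper water is denser → statically stable.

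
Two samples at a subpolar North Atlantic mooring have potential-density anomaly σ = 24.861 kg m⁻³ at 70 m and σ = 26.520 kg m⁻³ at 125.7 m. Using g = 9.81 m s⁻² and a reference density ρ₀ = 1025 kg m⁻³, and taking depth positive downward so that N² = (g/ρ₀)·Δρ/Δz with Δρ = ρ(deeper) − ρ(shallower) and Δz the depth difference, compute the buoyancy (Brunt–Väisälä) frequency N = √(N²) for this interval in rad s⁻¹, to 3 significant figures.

0.0169 rad s⁻¹

Δρ = 1026.520 − 1024.861 = 1.659 kg m⁻³ over Δz = 125.7 − 70 = 55.7 m.
N² = (9.81/1025) × (1.659/55.7) = 2.8506 × 10⁻⁴ s⁻².
N = √(2.8506 × 10⁻⁴) = 0.016884 rad s⁻¹ ≈ 0.0169 rad s⁻¹.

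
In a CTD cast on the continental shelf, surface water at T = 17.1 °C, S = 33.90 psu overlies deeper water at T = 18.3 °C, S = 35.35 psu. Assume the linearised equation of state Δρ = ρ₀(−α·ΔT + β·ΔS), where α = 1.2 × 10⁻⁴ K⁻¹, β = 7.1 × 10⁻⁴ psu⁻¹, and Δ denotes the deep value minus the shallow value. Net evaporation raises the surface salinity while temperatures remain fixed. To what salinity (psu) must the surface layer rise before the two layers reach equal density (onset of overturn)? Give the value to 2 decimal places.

Neutral buoyancy requires −α(T_deep − T_surf) + β(S_deep − S_surf′) = 0.
S_surf′ = S_deep − (α/β)·ΔT = 35.35 − (1.2 × 10⁻⁴/7.1 × 10⁻⁴)·(+1.2) = 35.1472 psu.
Increase required: 35.1472 − 33.90 = 1.2472 psu.

35.15 psu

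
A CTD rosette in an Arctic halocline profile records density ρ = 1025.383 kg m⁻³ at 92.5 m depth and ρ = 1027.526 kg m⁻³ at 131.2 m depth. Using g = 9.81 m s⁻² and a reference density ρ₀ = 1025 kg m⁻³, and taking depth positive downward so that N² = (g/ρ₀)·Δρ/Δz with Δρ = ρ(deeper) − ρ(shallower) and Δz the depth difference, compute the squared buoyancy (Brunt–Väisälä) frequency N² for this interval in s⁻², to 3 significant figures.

Δρ = 1027.526 − 1025.383 = 2.143 kg m⁻³ over Δz = 131.2 − 92.5 = 38.7 m.
N² = (9.81/1025) × (2.143/38.7) = 5.2998 × 10⁻⁴ s⁻² ≈ 5.30 × 10⁻⁴ s⁻².

5.30 × 10⁻⁴ s⁻²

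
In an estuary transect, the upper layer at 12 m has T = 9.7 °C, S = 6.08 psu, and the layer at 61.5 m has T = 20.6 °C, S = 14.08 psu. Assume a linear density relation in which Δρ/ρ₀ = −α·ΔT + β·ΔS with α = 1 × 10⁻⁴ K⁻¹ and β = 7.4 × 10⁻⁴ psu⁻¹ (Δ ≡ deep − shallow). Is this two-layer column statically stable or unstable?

stable

ΔT = 20.6 − 9.7 = +10.9 K and ΔS = 14.08 − 6.08 = +8.00 psu (deep − shallow).
−αΔT = -1.09 × 10⁻³; βΔS = 5.92 × 10⁻³; sum Δρ/ρ₀ = 4.83 × 10⁻³.
Δρ/ρ₀ > 0, so Δρ > 0: deeper water is denser → statically stable.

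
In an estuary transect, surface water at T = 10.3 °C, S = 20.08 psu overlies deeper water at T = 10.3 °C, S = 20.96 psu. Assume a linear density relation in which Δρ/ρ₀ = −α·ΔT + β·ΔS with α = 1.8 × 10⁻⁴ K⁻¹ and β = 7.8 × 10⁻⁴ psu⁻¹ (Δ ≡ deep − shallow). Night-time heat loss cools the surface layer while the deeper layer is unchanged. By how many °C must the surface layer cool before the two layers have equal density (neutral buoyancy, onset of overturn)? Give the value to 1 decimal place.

Neutral buoyancy requires Δρ = 0, i.e. −α(T_deep − T_surf′) + β(S_deep − S_surf) = 0.
T_surf′ = T_deep − (β/α)·ΔS = 10.3 − (7.8 × 10⁻⁴/1.8 × 10⁻⁴)·(+0.88) = 6.487 °C.
Cooling required: 10.3 − (6.487) = 3.813 °C.

3.8 °C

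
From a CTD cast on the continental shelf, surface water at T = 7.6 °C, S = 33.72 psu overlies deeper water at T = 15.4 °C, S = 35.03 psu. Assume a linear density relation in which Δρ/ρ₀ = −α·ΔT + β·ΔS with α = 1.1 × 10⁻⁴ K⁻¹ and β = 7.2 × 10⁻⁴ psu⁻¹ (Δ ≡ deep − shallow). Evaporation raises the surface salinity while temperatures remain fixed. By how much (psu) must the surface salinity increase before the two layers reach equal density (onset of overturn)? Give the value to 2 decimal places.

0.12 psu

Neutral buoyancy requires −α(T_deep − T_surf) + β(S_deep − S_surf′) = 0.
S_surf′ = S_deep − (α/β)·ΔT = 35.03 − (1.1 × 10⁻⁴/7.2 × 10⁻⁴)·(+7.8) = 33.8383 psu.
Increase required: 33.8383 − 33.72 = 0.1183 psu.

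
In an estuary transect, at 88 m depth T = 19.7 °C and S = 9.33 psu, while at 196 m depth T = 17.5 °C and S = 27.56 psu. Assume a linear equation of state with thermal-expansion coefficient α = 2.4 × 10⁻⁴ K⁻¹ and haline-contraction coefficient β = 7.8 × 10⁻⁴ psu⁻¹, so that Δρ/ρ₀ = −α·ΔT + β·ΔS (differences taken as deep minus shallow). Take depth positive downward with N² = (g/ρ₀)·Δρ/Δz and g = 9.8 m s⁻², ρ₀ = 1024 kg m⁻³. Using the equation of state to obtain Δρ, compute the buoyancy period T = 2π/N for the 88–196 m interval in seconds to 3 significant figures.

172 s

ΔT = -2.2 K, ΔS = +18.23 psu (deep − shallow).
Δρ/ρ₀ = −αΔT + βΔS = 5.28 × 10⁻⁴ + 0.0142194 = 0.0147474, so Δρ ≈ 15.10 kg m⁻³.
N² = (g/ρ₀)·Δρ/Δz = g·(Δρ/ρ₀)/Δz = 9.8 × 0.0147474 / 108 = 1.3382 × 10⁻³ s⁻².
N = √(1.3382 × 10⁻³) = 0.036581 rad s⁻¹ → T = 2π/N = 171.76 s ≈ 172 s.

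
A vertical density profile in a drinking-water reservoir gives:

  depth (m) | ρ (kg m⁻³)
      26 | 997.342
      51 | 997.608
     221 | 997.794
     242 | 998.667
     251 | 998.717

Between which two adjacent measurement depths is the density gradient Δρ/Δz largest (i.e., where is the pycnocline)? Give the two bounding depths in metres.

221–242 m

Compute the density gradient over each adjacent pair:
  26–51 m: Δρ/Δz = 0.266/25 = 0.011 kg m⁻⁴
  51–221 m: Δρ/Δz = 0.186/170 = 1.1 × 10⁻³ kg m⁻⁴
  221–242 m: Δρ/Δz = 0.873/21 = 0.042 kg m⁻⁴
  242–251 m: Δρ/Δz = 0.050/9 = 5.6 × 10⁻³ kg m⁻⁴
The largest gradient is in the 221–242 m interval — the pycnocline.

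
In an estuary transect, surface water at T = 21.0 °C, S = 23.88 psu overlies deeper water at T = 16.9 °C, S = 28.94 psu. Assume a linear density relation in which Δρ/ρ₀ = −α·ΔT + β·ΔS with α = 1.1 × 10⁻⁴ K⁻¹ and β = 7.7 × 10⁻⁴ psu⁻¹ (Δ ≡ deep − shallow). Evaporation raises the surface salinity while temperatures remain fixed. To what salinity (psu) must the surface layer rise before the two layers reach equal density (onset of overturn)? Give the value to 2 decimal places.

Neutral buoyancy requires −α(T_deep − T_surf) + β(S_deep − S_surf′) = 0.
S_surf′ = S_deep − (α/β)·ΔT = 28.94 − (1.1 × 10⁻⁴/7.7 × 10⁻⁴)·(-4.1) = 29.5257 psu.
Increase required: 29.5257 − 23.88 = 5.6457 psu.

29.53 psu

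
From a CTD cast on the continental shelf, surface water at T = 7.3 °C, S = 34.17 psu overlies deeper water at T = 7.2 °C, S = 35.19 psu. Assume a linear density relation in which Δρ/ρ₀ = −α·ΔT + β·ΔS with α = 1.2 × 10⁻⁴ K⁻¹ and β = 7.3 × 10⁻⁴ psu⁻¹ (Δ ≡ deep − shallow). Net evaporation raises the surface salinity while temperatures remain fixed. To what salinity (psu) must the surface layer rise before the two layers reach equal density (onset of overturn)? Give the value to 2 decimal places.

35.21 psu

Neutral buoyancy requires −α(T_deep − T_surf) + β(S_deep − S_surf′) = 0.
S_surf′ = S_deep − (α/β)·ΔT = 35.19 − (1.2 × 10⁻⁴/7.3 × 10⁻⁴)·(-0.1) = 35.2064 psu.
Increase required: 35.2064 − 34.17 = 1.0364 psu.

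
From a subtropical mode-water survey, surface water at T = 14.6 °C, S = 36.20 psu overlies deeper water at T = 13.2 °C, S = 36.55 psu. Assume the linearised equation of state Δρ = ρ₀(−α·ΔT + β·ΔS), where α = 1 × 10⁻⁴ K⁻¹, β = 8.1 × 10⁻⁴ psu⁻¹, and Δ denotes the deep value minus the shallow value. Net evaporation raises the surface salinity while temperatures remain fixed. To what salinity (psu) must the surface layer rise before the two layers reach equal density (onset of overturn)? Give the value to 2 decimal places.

36.72 psu

Neutral buoyancy requires −α(T_deep − T_surf) + β(S_deep − S_surf′) = 0.
S_surf′ = S_deep − (α/β)·ΔT = 36.55 − (1 × 10⁻⁴/8.1 × 10⁻⁴)·(-1.4) = 36.7228 psu.
Increase required: 36.7228 − 36.20 = 0.5228 psu.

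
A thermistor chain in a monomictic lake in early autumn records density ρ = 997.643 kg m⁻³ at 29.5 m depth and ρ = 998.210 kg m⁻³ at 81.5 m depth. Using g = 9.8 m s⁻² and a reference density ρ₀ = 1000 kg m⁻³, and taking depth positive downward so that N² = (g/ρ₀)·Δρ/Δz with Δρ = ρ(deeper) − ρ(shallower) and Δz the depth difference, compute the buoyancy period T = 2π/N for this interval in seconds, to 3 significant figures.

Δρ = 998.210 − 997.643 = 0.567 kg m⁻³ over Δz = 81.5 − 29.5 = 52 m.
N² = (9.8/1000) × (0.567/52) = 1.0686 × 10⁻⁴ s⁻².
N = √(1.0686 × 10⁻⁴) = 0.010337 rad s⁻¹, so T = 2π/N = 607.83 s ≈ 608 s.
N² > 0, so the interval is statically stable.

608 s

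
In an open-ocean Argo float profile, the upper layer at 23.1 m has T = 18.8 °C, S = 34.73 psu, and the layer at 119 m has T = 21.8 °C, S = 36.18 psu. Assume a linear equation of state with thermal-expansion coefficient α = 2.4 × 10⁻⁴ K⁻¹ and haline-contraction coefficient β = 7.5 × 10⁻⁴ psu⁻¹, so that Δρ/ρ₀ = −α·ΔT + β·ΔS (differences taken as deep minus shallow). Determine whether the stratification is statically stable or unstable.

stable

ΔT = 21.8 − 18.8 = +3.0 K and ΔS = 36.18 − 34.73 = +1.45 psu (deep − shallow).
−αΔT = -7.20 × 10⁻⁴; βΔS = 1.0875 × 10⁻³; sum Δρ/ρ₀ = 3.675 × 10⁻⁴.
Δρ/ρ₀ > 0, so Δρ > 0: deeper water is denser → statically stable.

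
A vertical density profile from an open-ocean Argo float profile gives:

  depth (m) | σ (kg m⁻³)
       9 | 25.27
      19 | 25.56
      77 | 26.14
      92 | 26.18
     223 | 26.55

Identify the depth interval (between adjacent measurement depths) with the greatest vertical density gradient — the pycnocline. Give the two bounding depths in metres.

9–19 m

Compute the density gradient over each adjacent pair:
  9–19 m: Δρ/Δz = 0.29/10 = 0.029 kg m⁻⁴
  19–77 m: Δρ/Δz = 0.58/58 = 0.010 kg m⁻⁴
  77–92 m: Δρ/Δz = 0.04/15 = 2.7 × 10⁻³ kg m⁻⁴
  92–223 m: Δρ/Δz = 0.37/131 = 2.8 × 10⁻³ kg m⁻⁴
The largest gradient is in the 9–19 m interval — the pycnocline.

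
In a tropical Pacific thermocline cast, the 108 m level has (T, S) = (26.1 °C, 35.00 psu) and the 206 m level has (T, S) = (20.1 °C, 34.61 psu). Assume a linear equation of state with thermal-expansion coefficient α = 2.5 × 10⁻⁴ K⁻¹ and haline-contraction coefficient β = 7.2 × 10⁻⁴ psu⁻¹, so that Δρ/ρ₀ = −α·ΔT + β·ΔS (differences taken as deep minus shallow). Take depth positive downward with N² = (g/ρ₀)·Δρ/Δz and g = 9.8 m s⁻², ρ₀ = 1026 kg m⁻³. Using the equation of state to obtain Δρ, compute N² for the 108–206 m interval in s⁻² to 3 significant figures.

1.22 × 10⁻⁴ s⁻²

ΔT = -6.0 K, ΔS = -0.39 psu (deep − shallow).
Δρ/ρ₀ = −αΔT + βΔS = 1.50 × 10⁻³ − 2.808 × 10⁻⁴ = 1.2192 × 10⁻³, so Δρ ≈ 1.251 kg m⁻³.
N² = (g/ρ₀)·Δρ/Δz = g·(Δρ/ρ₀)/Δz = 9.8 × 1.2192 × 10⁻³ / 98 = 1.2192 × 10⁻⁴ s⁻² ≈ 1.22 × 10⁻⁴ s⁻².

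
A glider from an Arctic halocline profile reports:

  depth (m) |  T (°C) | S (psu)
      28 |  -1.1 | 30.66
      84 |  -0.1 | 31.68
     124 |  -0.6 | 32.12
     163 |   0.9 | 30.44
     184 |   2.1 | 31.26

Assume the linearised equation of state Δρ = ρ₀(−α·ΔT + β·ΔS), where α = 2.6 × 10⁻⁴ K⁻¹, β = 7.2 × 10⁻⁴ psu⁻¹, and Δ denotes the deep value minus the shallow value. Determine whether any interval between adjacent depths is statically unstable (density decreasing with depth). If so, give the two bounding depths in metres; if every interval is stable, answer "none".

Evaluate Δρ/ρ₀ = −αΔT + βΔS across each adjacent pair:
  28–84 m: −αΔT+βΔS = −(2.6 × 10⁻⁴)(+1.0)+(7.2 × 10⁻⁴)(+1.02) = 4.7 × 10⁻⁴ → stable
  84–124 m: −αΔT+βΔS = −(2.6 × 10⁻⁴)(-0.5)+(7.2 × 10⁻⁴)(+0.44) = 4.5 × 10⁻⁴ → stable
  124–163 m: −αΔT+βΔS = −(2.6 × 10⁻⁴)(+1.5)+(7.2 × 10⁻⁴)(-1.68) = -1.6 × 10⁻³ → UNSTABLE
  163–184 m: −αΔT+βΔS = −(2.6 × 10⁻⁴)(+1.2)+(7.2 × 10⁻⁴)(+0.82) = 2.8 × 10⁻⁴ → stable
The 124–163 m interval has Δρ < 0: lighter water underlies denser water.

124–163 m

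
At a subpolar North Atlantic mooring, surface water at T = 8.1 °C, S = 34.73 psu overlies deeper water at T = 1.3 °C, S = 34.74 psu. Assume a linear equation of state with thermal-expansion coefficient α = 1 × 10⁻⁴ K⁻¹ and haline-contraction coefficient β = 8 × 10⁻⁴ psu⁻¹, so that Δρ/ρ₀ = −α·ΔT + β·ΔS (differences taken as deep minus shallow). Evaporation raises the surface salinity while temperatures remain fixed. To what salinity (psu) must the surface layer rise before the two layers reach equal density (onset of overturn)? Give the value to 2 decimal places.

35.59 psu

Neutral buoyancy requires −α(T_deep − T_surf) + β(S_deep − S_surf′) = 0.
S_surf′ = S_deep − (α/β)·ΔT = 34.74 − (1 × 10⁻⁴/8 × 10⁻⁴)·(-6.8) = 35.5900 psu.
Increase required: 35.5900 − 34.73 = 0.8600 psu.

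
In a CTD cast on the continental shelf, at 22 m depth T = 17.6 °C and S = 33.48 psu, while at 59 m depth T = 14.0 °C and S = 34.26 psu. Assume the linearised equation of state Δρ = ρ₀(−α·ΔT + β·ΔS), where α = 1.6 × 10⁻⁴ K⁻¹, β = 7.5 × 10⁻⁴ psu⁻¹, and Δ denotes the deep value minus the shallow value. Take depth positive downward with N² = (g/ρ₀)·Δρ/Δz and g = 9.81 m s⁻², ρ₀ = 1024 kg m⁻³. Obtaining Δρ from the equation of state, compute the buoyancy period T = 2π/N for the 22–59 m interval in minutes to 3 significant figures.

ΔT = -3.6 K, ΔS = +0.78 psu (deep − shallow).
Δρ/ρ₀ = −αΔT + βΔS = 5.76 × 10⁻⁴ + 5.85 × 10⁻⁴ = 1.161 × 10⁻³, so Δρ ≈ 1.189 kg m⁻³.
N² = (g/ρ₀)·Δρ/Δz = g·(Δρ/ρ₀)/Δz = 9.81 × 1.161 × 10⁻³ / 37 = 3.0782 × 10⁻⁴ s⁻².
N = √(3.0782 × 10⁻⁴) = 0.017545 rad s⁻¹ → T = 2π/N = 358.12 s = 5.9687 min ≈ 5.97 min.

5.97 min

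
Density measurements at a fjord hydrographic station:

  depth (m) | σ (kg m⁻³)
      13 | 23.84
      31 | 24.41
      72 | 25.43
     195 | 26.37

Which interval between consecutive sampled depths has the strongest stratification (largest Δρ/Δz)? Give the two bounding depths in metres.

Compute the density gradient over each adjacent pair:
  13–31 m: Δρ/Δz = 0.57/18 = 0.032 kg m⁻⁴
  31–72 m: Δρ/Δz = 1.02/41 = 0.025 kg m⁻⁴
  72–195 m: Δρ/Δz = 0.94/123 = 7.6 × 10⁻³ kg m⁻⁴
The largest gradient is in the 13–31 m interval — the pycnocline.

13–31 m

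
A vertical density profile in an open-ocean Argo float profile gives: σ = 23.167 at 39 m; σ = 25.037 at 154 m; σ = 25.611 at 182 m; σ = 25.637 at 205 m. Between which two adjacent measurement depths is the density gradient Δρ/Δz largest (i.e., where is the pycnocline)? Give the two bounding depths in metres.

154–182 m

Compute the density gradient over each adjacent pair:
  39–154 m: Δρ/Δz = 1.870/115 = 0.016 kg m⁻⁴
  154–182 m: Δρ/Δz = 0.574/28 = 0.020 kg m⁻⁴
  182–205 m: Δρ/Δz = 0.026/23 = 1.1 × 10⁻³ kg m⁻⁴
The largest gradient is in the 154–182 m interval — the pycnocline.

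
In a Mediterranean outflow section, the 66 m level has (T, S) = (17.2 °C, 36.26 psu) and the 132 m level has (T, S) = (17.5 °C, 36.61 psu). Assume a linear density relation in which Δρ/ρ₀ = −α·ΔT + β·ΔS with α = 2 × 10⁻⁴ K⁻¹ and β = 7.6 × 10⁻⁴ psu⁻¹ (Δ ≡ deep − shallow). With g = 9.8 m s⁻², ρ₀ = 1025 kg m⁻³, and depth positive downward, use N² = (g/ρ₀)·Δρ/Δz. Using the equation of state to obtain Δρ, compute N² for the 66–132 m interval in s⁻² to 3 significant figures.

ΔT = +0.3 K, ΔS = +0.35 psu (deep − shallow).
Δρ/ρ₀ = −αΔT + βΔS = -6.00 × 10⁻⁵ + 2.66 × 10⁻⁴ = 2.06 × 10⁻⁴, so Δρ ≈ 0.2112 kg m⁻³.
N² = (g/ρ₀)·Δρ/Δz = g·(Δρ/ρ₀)/Δz = 9.8 × 2.06 × 10⁻⁴ / 66 = 3.0588 × 10⁻⁵ s⁻² ≈ 3.06 × 10⁻⁵ s⁻².

3.06 × 10⁻⁵ s⁻²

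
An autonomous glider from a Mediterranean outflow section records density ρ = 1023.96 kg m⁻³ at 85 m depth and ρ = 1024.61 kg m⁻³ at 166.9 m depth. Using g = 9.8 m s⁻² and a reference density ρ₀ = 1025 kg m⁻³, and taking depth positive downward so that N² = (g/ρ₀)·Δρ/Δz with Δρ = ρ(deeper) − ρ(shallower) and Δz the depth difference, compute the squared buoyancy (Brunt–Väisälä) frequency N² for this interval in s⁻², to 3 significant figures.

Δρ = 1024.61 − 1023.96 = 0.65 kg m⁻³ over Δz = 166.9 − 85 = 81.9 m.
N² = (9.8/1025) × (0.65/81.9) = 7.5881 × 10⁻⁵ s⁻² ≈ 7.59 × 10⁻⁵ s⁻².
Since Δρ > 0 the layer is stably stratified.

7.59 × 10⁻⁵ s⁻²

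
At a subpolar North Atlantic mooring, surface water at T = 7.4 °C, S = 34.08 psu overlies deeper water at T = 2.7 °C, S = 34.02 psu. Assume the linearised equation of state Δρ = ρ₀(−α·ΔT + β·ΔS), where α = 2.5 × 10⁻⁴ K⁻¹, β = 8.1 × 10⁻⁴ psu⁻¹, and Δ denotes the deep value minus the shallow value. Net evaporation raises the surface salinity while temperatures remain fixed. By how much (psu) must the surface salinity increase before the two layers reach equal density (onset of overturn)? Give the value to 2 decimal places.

1.39 psu

Neutral buoyancy requires −α(T_deep − T_surf) + β(S_deep − S_surf′) = 0.
S_surf′ = S_deep − (α/β)·ΔT = 34.02 − (2.5 × 10⁻⁴/8.1 × 10⁻⁴)·(-4.7) = 35.4706 psu.
Increase required: 35.4706 − 34.08 = 1.3906 psu.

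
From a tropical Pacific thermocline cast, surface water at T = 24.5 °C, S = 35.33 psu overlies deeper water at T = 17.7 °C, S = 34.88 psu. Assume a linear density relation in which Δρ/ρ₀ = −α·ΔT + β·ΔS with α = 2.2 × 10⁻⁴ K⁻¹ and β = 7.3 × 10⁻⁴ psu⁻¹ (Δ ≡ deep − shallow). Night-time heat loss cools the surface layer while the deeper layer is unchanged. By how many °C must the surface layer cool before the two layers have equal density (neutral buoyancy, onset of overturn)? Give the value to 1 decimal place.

Neutral buoyancy requires Δρ = 0, i.e. −α(T_deep − T_surf′) + β(S_deep − S_surf) = 0.
T_surf′ = T_deep − (β/α)·ΔS = 17.7 − (7.3 × 10⁻⁴/2.2 × 10⁻⁴)·(-0.45) = 19.193 °C.
Cooling required: 24.5 − (19.193) = 5.307 °C.

5.3 °C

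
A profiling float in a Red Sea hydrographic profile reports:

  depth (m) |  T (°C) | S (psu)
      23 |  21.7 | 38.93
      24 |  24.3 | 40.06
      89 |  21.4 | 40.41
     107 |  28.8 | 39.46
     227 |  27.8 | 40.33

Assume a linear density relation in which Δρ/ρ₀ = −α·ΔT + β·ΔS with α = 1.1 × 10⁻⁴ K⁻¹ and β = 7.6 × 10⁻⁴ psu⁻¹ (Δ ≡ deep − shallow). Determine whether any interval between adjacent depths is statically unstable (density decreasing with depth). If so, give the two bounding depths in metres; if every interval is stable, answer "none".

89–107 m

Evaluate Δρ/ρ₀ = −αΔT + βΔS across each adjacent pair:
  23–24 m: −αΔT+βΔS = −(1.1 × 10⁻⁴)(+2.6)+(7.6 × 10⁻⁴)(+1.13) = 5.7 × 10⁻⁴ → stable
  24–89 m: −αΔT+βΔS = −(1.1 × 10⁻⁴)(-2.9)+(7.6 × 10⁻⁴)(+0.35) = 5.9 × 10⁻⁴ → stable
  89–107 m: −αΔT+βΔS = −(1.1 × 10⁻⁴)(+7.4)+(7.6 × 10⁻⁴)(-0.95) = -1.5 × 10⁻³ → UNSTABLE
  107–227 m: −αΔT+βΔS = −(1.1 × 10⁻⁴)(-1.0)+(7.6 × 10⁻⁴)(+0.87) = 7.7 × 10⁻⁴ → stable
The 89–107 m interval has Δρ < 0: lighter water underlies denser water.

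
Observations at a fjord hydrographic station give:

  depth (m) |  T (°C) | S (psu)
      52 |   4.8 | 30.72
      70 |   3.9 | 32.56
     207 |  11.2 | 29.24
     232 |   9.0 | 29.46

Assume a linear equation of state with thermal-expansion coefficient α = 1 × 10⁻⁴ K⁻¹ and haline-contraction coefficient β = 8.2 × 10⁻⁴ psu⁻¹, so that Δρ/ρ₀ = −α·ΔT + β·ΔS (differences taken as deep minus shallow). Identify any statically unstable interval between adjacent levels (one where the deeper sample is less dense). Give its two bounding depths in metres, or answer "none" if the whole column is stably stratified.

70–207 m

Evaluate Δρ/ρ₀ = −αΔT + βΔS across each adjacent pair:
  52–70 m: −αΔT+βΔS = −(1 × 10⁻⁴)(-0.9)+(8.2 × 10⁻⁴)(+1.84) = 1.6 × 10⁻³ → stable
  70–207 m: −αΔT+βΔS = −(1 × 10⁻⁴)(+7.3)+(8.2 × 10⁻⁴)(-3.32) = -3.5 × 10⁻³ → UNSTABLE
  207–232 m: −αΔT+βΔS = −(1 × 10⁻⁴)(-2.2)+(8.2 × 10⁻⁴)(+0.22) = 4.0 × 10⁻⁴ → stable
The 70–207 m interval has Δρ < 0: lighter water underlies denser water.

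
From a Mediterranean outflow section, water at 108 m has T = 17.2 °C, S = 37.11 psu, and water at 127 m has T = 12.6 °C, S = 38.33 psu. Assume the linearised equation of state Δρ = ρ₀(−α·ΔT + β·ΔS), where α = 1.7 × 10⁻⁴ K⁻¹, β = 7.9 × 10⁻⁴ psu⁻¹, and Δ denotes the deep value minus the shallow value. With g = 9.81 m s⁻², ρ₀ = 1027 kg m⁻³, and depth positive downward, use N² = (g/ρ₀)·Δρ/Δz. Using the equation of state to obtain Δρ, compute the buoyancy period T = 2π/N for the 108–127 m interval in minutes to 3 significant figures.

ΔT = -4.6 K, ΔS = +1.22 psu (deep − shallow).
Δρ/ρ₀ = −αΔT + βΔS = 7.82 × 10⁻⁴ + 9.638 × 10⁻⁴ = 1.7458 × 10⁻³, so Δρ ≈ 1.793 kg m⁻³.
N² = (g/ρ₀)·Δρ/Δz = g·(Δρ/ρ₀)/Δz = 9.81 × 1.7458 × 10⁻³ / 19 = 9.0138 × 10⁻⁴ s⁻².
N = √(9.0138 × 10⁻⁴) = 0.030023 rad s⁻¹ → T = 2π/N = 209.28 s = 3.4880 min ≈ 3.49 min.

3.49 min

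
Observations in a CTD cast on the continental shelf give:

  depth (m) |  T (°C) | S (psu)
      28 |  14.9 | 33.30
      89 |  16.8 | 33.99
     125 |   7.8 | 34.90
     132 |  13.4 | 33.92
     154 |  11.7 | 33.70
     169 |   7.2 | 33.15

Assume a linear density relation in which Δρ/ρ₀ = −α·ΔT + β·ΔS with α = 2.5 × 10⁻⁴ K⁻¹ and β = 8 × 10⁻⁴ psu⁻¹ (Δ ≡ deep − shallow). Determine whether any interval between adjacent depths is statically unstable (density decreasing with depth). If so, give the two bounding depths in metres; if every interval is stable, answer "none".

125–132 m

Evaluate Δρ/ρ₀ = −αΔT + βΔS across each adjacent pair:
  28–89 m: −αΔT+βΔS = −(2.5 × 10⁻⁴)(+1.9)+(8 × 10⁻⁴)(+0.69) = 7.7 × 10⁻⁵ → stable
  89–125 m: −αΔT+βΔS = −(2.5 × 10⁻⁴)(-9.0)+(8 × 10⁻⁴)(+0.91) = 3.0 × 10⁻³ → stable
  125–132 m: −αΔT+βΔS = −(2.5 × 10⁻⁴)(+5.6)+(8 × 10⁻⁴)(-0.98) = -2.2 × 10⁻³ → UNSTABLE
  132–154 m: −αΔT+βΔS = −(2.5 × 10⁻⁴)(-1.7)+(8 × 10⁻⁴)(-0.22) = 2.5 × 10⁻⁴ → stable
  154–169 m: −αΔT+βΔS = −(2.5 × 10⁻⁴)(-4.5)+(8 × 10⁻⁴)(-0.55) = 6.9 × 10⁻⁴ → stable
The 125–132 m interval has Δρ < 0: lighter water underlies denser water.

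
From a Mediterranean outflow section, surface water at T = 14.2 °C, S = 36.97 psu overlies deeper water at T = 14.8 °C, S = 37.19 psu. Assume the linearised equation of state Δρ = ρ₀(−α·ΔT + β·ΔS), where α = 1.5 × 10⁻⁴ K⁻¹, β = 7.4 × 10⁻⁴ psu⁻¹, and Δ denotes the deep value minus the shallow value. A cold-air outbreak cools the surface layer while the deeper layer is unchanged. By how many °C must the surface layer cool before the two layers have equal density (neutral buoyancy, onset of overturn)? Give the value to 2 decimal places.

0.49 °C

Neutral buoyancy requires Δρ = 0, i.e. −α(T_deep − T_surf′) + β(S_deep − S_surf) = 0.
T_surf′ = T_deep − (β/α)·ΔS = 14.8 − (7.4 × 10⁻⁴/1.5 × 10⁻⁴)·(+0.22) = 13.7147 °C.
Cooling required: 14.2 − (13.7147) = 0.4853 °C.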